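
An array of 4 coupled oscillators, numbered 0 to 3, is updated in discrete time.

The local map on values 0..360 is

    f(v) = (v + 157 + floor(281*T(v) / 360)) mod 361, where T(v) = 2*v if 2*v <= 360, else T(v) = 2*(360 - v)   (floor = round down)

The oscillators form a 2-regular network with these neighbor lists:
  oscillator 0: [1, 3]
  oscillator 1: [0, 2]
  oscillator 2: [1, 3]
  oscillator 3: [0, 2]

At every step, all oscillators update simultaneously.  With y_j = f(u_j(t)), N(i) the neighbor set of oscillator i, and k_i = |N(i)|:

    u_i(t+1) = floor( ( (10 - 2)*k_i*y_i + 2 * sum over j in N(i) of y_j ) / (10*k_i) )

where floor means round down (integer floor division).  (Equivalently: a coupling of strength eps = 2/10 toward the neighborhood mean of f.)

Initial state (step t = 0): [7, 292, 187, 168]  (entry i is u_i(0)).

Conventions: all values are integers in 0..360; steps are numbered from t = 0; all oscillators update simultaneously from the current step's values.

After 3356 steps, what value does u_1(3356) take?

Answer: u_1(3356) = 230
Key observation: The state at step 7, [228, 228, 228, 228], reappears at step 9: the system is in a cycle of period 2 from step 7 on.  Therefore the state at step 3356 equals the state at step 7 + ((3356 - 7) mod 2) = 8, which is [230, 230, 230, 230].

Derivation:
t=0: [7, 292, 187, 168]
t=1: [181, 197, 244, 223]
t=2: [252, 245, 224, 233]
t=3: [217, 220, 230, 226]
t=4: [235, 233, 228, 231]
t=5: [226, 227, 229, 228]
t=6: [230, 230, 229, 230]
t=7: [228, 228, 228, 228]
t=8: [230, 230, 230, 230]
t=9: [228, 228, 228, 228]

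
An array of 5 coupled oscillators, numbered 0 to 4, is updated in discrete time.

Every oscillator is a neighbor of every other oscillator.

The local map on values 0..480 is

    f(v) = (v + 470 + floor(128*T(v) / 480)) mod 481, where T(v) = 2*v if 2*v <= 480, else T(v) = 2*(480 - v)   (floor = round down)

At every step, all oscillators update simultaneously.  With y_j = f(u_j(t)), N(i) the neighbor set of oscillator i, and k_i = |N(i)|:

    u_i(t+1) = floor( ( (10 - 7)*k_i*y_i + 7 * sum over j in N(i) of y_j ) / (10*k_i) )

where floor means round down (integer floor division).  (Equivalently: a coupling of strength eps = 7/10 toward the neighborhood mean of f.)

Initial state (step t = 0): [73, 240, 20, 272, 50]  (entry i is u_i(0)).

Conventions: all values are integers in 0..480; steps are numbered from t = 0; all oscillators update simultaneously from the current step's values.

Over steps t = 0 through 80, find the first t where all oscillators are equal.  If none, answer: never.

Answer: 4
Key observation: Synchronization is absorbing here: once all oscillators are equal they stay equal, and step 4 is the first all-equal step.

Derivation:
t=0: [73, 240, 20, 272, 50]  (not all equal)
t=1: [172, 204, 161, 205, 167]  (not all equal)
t=2: [265, 271, 263, 271, 264]  (not all equal)
t=3: [368, 369, 368, 369, 368]  (not all equal)
t=4: [416, 416, 416, 416, 416]  (all equal)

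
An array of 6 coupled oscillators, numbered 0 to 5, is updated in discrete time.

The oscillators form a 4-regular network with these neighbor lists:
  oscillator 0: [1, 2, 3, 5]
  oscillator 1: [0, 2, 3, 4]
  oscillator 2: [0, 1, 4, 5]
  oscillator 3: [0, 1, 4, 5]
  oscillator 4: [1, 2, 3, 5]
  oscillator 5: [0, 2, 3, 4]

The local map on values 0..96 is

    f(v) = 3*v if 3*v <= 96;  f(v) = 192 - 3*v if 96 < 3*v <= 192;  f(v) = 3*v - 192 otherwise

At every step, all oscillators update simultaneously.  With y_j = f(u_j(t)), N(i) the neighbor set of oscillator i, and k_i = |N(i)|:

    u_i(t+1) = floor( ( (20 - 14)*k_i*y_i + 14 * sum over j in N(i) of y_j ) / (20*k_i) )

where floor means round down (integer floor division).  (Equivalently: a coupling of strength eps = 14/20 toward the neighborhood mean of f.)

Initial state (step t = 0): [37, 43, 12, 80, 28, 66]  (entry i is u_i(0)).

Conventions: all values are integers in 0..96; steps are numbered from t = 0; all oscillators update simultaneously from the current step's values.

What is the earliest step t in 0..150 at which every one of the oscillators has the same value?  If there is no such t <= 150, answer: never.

Simulating step by step:
t=0: [37, 43, 12, 80, 28, 66]  (not all equal)
t=1: [51, 62, 51, 55, 51, 45]  (not all equal)
t=2: [34, 27, 36, 32, 34, 42]  (not all equal)
t=3: [84, 87, 82, 86, 84, 82]  (not all equal)
t=4: [60, 62, 58, 62, 60, 58]  (not all equal)
t=5: [12, 10, 13, 10, 12, 13]  (not all equal)
t=6: [34, 33, 36, 33, 34, 36]  (not all equal)
t=7: [88, 90, 87, 90, 88, 87]  (not all equal)
t=8: [73, 74, 71, 74, 73, 71]  (not all equal)
t=9: [25, 27, 24, 27, 25, 24]  (not all equal)
t=10: [76, 77, 74, 77, 76, 74]  (not all equal)
t=11: [34, 36, 33, 36, 34, 33]  (not all equal)
t=12: [88, 87, 90, 87, 88, 90]  (not all equal)
t=13: [73, 71, 74, 71, 73, 74]  (not all equal)
t=14: [25, 24, 27, 24, 25, 27]  (not all equal)
t=15: [76, 74, 77, 74, 76, 77]  (not all equal)
t=16: [34, 33, 36, 33, 34, 36]  (not all equal)

Answer: never
Key observation: The state at step 6 reappears at step 16 — the system is in a cycle of period 10 from step 6 on.  No step 0..16 is synchronized, and the cycle repeats forever, so no step up to 150 (or ever) has all oscillators equal.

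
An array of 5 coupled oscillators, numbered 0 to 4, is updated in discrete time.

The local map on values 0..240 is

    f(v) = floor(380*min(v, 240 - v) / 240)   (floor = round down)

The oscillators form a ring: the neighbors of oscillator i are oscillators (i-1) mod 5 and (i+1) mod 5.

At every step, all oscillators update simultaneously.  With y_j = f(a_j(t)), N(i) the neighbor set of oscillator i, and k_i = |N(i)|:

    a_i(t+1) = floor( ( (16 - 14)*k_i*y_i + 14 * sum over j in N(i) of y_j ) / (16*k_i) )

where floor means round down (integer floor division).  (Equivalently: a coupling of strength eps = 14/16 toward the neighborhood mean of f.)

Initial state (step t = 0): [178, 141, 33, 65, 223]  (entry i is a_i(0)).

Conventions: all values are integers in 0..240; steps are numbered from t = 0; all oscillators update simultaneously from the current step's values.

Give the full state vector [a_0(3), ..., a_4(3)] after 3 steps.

Simulating step by step:
t=0: [178, 141, 33, 65, 223]
t=1: [91, 85, 119, 46, 90]
t=2: [138, 162, 113, 153, 112]
t=3: [151, 163, 136, 172, 152]

Answer: [151, 163, 136, 172, 152]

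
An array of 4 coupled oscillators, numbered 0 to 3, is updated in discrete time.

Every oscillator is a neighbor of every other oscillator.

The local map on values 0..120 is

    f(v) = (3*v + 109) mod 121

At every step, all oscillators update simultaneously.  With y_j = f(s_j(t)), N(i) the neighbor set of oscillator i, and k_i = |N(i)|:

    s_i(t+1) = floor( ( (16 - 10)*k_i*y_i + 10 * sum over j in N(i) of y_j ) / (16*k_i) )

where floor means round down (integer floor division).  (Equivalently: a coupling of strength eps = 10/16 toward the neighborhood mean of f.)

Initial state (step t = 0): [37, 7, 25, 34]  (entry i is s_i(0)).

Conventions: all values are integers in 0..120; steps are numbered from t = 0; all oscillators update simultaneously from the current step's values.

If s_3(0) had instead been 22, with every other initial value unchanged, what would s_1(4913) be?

Simulating step by step:
t=0: [37, 7, 25, 22]
t=1: [63, 48, 57, 55]
t=2: [37, 30, 34, 33]
t=3: [90, 86, 88, 88]
t=4: [11, 9, 10, 10]
t=5: [18, 17, 18, 18]
t=6: [41, 40, 41, 41]
t=7: [110, 109, 110, 110]
t=8: [75, 74, 75, 75]
t=9: [91, 90, 91, 91]
t=10: [18, 17, 18, 18]

Answer: s_1(4913) = 74
Key observation: The state at step 5, [18, 17, 18, 18], reappears at step 10: the system is in a cycle of period 5 from step 5 on.  Therefore the state at step 4913 equals the state at step 5 + ((4913 - 5) mod 5) = 8, which is [75, 74, 75, 75].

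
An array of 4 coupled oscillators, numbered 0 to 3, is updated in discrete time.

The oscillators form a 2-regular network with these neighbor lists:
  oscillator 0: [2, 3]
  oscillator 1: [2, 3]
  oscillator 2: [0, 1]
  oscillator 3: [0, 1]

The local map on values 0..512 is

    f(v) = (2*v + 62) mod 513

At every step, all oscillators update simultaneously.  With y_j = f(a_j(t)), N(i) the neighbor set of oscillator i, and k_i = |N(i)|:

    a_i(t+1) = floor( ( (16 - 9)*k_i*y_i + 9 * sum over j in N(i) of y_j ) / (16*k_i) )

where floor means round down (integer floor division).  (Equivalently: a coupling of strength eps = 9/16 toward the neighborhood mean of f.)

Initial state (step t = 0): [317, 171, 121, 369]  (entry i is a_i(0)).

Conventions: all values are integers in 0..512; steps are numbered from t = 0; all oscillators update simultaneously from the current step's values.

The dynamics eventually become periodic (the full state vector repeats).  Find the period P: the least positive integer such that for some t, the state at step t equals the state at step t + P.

Simulating step by step:
t=0: [317, 171, 121, 369]
t=1: [246, 342, 298, 290]
t=2: [95, 179, 140, 133]
t=3: [298, 372, 338, 332]
t=4: [186, 251, 221, 216]
t=5: [470, 303, 356, 352]
t=6: [358, 212, 295, 291]
t=7: [191, 288, 272, 268]
t=8: [244, 104, 200, 197]
t=9: [274, 376, 288, 285]
t=10: [111, 200, 166, 164]
t=11: [344, 422, 382, 380]
t=12: [278, 346, 314, 312]
t=13: [144, 203, 174, 173]
t=14: [383, 434, 409, 408]
t=15: [343, 388, 366, 365]
t=16: [260, 299, 280, 279]
t=17: [90, 125, 108, 107]
t=18: [261, 292, 277, 276]
t=19: [88, 115, 102, 101]
t=20: [253, 276, 265, 264]
t=21: [67, 88, 78, 77]
t=22: [207, 226, 217, 216]
t=23: [486, 278, 351, 350]
t=24: [144, 186, 141, 140]
t=25: [346, 382, 371, 370]
t=26: [268, 300, 283, 282]
t=27: [101, 129, 116, 115]
t=28: [280, 304, 292, 292]
t=29: [122, 143, 133, 133]
t=30: [318, 336, 327, 327]
t=31: [195, 210, 203, 203]
t=32: [461, 474, 467, 467]
t=33: [477, 489, 483, 483]
t=34: [221, 7, 146, 146]
t=35: [419, 232, 318, 318]
t=36: [273, 109, 193, 193]
t=37: [293, 374, 301, 301]
t=38: [144, 214, 187, 187]
t=39: [398, 459, 427, 427]
t=40: [377, 431, 404, 404]
t=41: [333, 380, 357, 357]
t=42: [242, 283, 262, 262]
t=43: [55, 91, 73, 73]
t=44: [192, 223, 208, 208]
t=45: [464, 491, 477, 477]
t=46: [491, 290, 359, 359]
t=47: [158, 206, 158, 158]
t=48: [378, 420, 405, 405]
t=49: [335, 372, 352, 352]
t=50: [238, 270, 254, 254]
t=51: [43, 71, 57, 57]
t=52: [163, 188, 176, 176]
t=53: [402, 424, 413, 413]
t=54: [365, 384, 375, 375]
t=55: [290, 306, 298, 298]
t=56: [138, 152, 145, 145]
t=57: [345, 358, 352, 352]
t=58: [246, 258, 252, 252]
t=59: [47, 58, 53, 53]
t=60: [162, 172, 167, 167]
t=61: [391, 400, 396, 396]
t=62: [336, 344, 340, 340]
t=63: [225, 232, 229, 229]
t=64: [227, 9, 150, 150]
t=65: [204, 238, 181, 181]
t=66: [444, 249, 324, 324]
t=67: [302, 131, 222, 222]
t=68: [351, 426, 355, 355]
t=69: [255, 321, 296, 296]
t=70: [105, 162, 132, 132]
t=71: [302, 352, 327, 327]
t=72: [181, 224, 203, 203]
t=73: [448, 486, 467, 467]
t=74: [466, 275, 338, 338]
t=75: [337, 169, 261, 261]
t=76: [137, 214, 206, 206]
t=77: [413, 481, 439, 439]
t=78: [404, 463, 436, 436]
t=79: [393, 444, 418, 418]
t=80: [363, 407, 385, 385]
t=81: [299, 338, 319, 319]
t=82: [169, 203, 186, 186]
t=83: [419, 448, 434, 434]
t=84: [403, 429, 416, 416]
t=85: [369, 392, 381, 381]
t=86: [300, 320, 310, 310]
t=87: [160, 177, 169, 169]
t=88: [392, 407, 399, 399]
t=89: [340, 354, 347, 347]
t=90: [236, 249, 243, 243]
t=91: [28, 40, 34, 34]
t=92: [124, 135, 130, 130]
t=93: [316, 326, 321, 321]
t=94: [186, 195, 191, 191]
t=95: [439, 447, 443, 443]
t=96: [431, 438, 435, 435]
t=97: [415, 421, 418, 418]
t=98: [382, 387, 385, 385]
t=99: [316, 320, 318, 318]
t=100: [183, 186, 185, 185]
t=101: [430, 432, 431, 431]
t=102: [410, 411, 411, 411]
t=103: [370, 371, 370, 370]
t=104: [289, 289, 289, 289]
t=105: [127, 127, 127, 127]
t=106: [316, 316, 316, 316]
t=107: [181, 181, 181, 181]
t=108: [424, 424, 424, 424]
t=109: [397, 397, 397, 397]
t=110: [343, 343, 343, 343]
t=111: [235, 235, 235, 235]
t=112: [19, 19, 19, 19]
t=113: [100, 100, 100, 100]
t=114: [262, 262, 262, 262]
t=115: [73, 73, 73, 73]
t=116: [208, 208, 208, 208]
t=117: [478, 478, 478, 478]
t=118: [505, 505, 505, 505]
t=119: [46, 46, 46, 46]
t=120: [154, 154, 154, 154]
t=121: [370, 370, 370, 370]
t=122: [289, 289, 289, 289]

Answer: 18
Key observation: The state at step 104, [289, 289, 289, 289], reappears at step 122 — and no state repeats earlier — so the cycle the system enters has period 18.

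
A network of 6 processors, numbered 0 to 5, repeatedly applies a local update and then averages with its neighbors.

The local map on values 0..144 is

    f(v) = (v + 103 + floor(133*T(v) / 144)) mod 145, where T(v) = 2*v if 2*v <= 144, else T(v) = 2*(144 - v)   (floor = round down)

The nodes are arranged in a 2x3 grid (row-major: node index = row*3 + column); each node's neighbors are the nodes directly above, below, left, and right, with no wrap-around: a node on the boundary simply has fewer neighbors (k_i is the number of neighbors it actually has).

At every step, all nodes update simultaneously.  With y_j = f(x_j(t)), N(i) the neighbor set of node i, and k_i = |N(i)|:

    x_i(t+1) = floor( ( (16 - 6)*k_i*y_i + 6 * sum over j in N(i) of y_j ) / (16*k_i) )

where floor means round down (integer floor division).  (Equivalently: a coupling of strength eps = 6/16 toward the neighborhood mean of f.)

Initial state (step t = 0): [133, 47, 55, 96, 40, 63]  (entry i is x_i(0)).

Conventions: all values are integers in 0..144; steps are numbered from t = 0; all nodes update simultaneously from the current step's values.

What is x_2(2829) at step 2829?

Answer: x_2(2829) = 124
Key observation: The state at step 24, [118, 118, 118, 118, 118, 118], reappears at step 26: the system is in a cycle of period 2 from step 24 on.  Therefore the state at step 2829 equals the state at step 24 + ((2829 - 24) mod 2) = 25, which is [124, 124, 124, 124, 124, 124].

Derivation:
t=0: [133, 47, 55, 96, 40, 63]
t=1: [113, 93, 114, 122, 90, 120]
t=2: [102, 32, 102, 99, 31, 100]
t=3: [121, 70, 120, 121, 69, 121]
t=4: [100, 39, 101, 100, 37, 100]
t=5: [125, 85, 125, 124, 82, 124]
t=6: [97, 34, 97, 97, 35, 97]
t=7: [124, 76, 124, 125, 77, 125]
t=8: [98, 39, 98, 98, 39, 98]
t=9: [126, 86, 126, 126, 86, 126]
t=10: [96, 33, 96, 96, 33, 96]
t=11: [124, 73, 124, 124, 73, 124]
t=12: [99, 42, 99, 99, 42, 99]
t=13: [128, 92, 128, 128, 92, 128]
t=14: [93, 29, 93, 93, 29, 93]
t=15: [7, 30, 7, 7, 30, 7]
t=16: [107, 62, 107, 107, 62, 107]
t=17: [133, 133, 133, 133, 133, 133]
t=18: [111, 111, 111, 111, 111, 111]
t=19: [129, 129, 129, 129, 129, 129]
t=20: [114, 114, 114, 114, 114, 114]
t=21: [127, 127, 127, 127, 127, 127]
t=22: [116, 116, 116, 116, 116, 116]
t=23: [125, 125, 125, 125, 125, 125]
t=24: [118, 118, 118, 118, 118, 118]
t=25: [124, 124, 124, 124, 124, 124]
t=26: [118, 118, 118, 118, 118, 118]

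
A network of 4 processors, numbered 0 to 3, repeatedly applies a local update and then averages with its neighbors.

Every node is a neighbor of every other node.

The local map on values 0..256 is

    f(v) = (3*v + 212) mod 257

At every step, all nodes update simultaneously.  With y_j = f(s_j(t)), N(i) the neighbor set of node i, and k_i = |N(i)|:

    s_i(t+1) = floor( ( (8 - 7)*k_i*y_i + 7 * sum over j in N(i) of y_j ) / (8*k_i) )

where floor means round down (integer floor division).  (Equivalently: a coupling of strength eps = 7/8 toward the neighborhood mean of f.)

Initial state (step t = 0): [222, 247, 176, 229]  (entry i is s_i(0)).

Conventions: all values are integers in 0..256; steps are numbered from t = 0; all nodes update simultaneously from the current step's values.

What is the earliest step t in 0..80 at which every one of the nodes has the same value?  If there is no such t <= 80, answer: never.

Simulating step by step:
t=0: [222, 247, 176, 229]  (not all equal)
t=1: [169, 157, 149, 166]  (not all equal)
t=2: [174, 180, 184, 175]  (not all equal)
t=3: [234, 231, 229, 234]  (not all equal)
t=4: [136, 137, 138, 136]  (not all equal)
t=5: [108, 108, 107, 108]  (not all equal)
t=6: [21, 21, 21, 21]  (all equal)

Answer: 6
Key observation: Synchronization is absorbing here: once all nodes are equal they stay equal, and step 6 is the first all-equal step.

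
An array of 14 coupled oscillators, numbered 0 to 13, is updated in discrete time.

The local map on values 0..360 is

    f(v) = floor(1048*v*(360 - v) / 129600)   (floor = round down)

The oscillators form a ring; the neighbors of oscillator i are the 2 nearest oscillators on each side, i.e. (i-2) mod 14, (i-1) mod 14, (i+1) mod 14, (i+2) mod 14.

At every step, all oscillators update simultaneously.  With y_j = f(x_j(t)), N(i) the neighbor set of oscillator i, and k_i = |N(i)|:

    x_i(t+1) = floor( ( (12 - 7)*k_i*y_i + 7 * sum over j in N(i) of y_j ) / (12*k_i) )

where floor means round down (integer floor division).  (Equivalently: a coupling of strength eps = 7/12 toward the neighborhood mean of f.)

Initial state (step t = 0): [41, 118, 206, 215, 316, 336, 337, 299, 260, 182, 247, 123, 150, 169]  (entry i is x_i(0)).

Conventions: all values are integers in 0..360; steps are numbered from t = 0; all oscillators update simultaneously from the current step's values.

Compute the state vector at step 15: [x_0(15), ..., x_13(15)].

Simulating step by step:
t=0: [41, 118, 206, 215, 316, 336, 337, 299, 260, 182, 247, 123, 150, 169]
t=1: [189, 223, 208, 201, 139, 110, 103, 148, 188, 227, 233, 243, 226, 228]
t=2: [252, 251, 254, 249, 241, 234, 232, 242, 247, 244, 242, 236, 243, 244]
t=3: [222, 221, 220, 225, 230, 233, 234, 231, 229, 229, 229, 231, 228, 227]
t=4: [246, 246, 246, 244, 242, 240, 239, 240, 241, 241, 241, 241, 243, 244]
t=5: [226, 226, 226, 228, 229, 231, 231, 231, 231, 231, 230, 230, 229, 228]
t=6: [243, 243, 243, 242, 241, 240, 240, 240, 240, 240, 240, 241, 242, 242]
t=7: [229, 229, 229, 230, 230, 231, 231, 232, 232, 231, 231, 231, 230, 229]
t=8: [241, 241, 241, 241, 240, 240, 240, 240, 240, 240, 240, 240, 241, 241]
t=9: [231, 231, 231, 231, 231, 231, 232, 232, 232, 232, 231, 231, 231, 231]
t=10: [240, 240, 240, 240, 240, 240, 240, 240, 240, 240, 240, 240, 240, 240]
t=11: [232, 232, 232, 232, 232, 232, 232, 232, 232, 232, 232, 232, 232, 232]
t=12: [240, 240, 240, 240, 240, 240, 240, 240, 240, 240, 240, 240, 240, 240]
t=13: [232, 232, 232, 232, 232, 232, 232, 232, 232, 232, 232, 232, 232, 232]
t=14: [240, 240, 240, 240, 240, 240, 240, 240, 240, 240, 240, 240, 240, 240]
t=15: [232, 232, 232, 232, 232, 232, 232, 232, 232, 232, 232, 232, 232, 232]

Answer: [232, 232, 232, 232, 232, 232, 232, 232, 232, 232, 232, 232, 232, 232]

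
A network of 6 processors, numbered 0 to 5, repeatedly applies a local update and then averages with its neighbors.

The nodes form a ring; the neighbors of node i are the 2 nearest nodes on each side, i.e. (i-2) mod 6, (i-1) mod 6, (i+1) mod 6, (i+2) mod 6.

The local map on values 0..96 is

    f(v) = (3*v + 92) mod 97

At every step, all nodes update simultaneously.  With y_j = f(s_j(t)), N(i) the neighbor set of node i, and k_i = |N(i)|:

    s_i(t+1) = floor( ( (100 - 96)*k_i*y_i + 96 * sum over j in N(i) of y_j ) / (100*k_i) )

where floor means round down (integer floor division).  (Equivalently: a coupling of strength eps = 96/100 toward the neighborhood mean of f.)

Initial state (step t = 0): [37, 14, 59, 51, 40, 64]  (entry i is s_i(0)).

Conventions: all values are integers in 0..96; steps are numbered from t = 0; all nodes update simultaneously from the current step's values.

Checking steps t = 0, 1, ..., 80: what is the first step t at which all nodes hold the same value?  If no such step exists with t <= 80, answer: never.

Simulating step by step:
t=0: [37, 14, 59, 51, 40, 64]  (not all equal)
t=1: [53, 55, 30, 54, 54, 31]  (not all equal)
t=2: [73, 72, 61, 73, 72, 61]  (not all equal)
t=3: [47, 49, 21, 47, 49, 21]  (not all equal)
t=4: [51, 48, 42, 51, 48, 42]  (not all equal)
t=5: [33, 37, 45, 33, 37, 45]  (not all equal)
t=6: [23, 61, 50, 23, 61, 50]  (not all equal)
t=7: [64, 57, 71, 64, 57, 71]  (not all equal)
t=8: [43, 52, 76, 43, 52, 76]  (not all equal)
t=9: [40, 29, 40, 40, 29, 40]  (not all equal)
t=10: [48, 20, 48, 48, 20, 48]  (not all equal)
t=11: [48, 42, 48, 48, 42, 48]  (not all equal)
t=12: [33, 41, 33, 33, 41, 33]  (not all equal)
t=13: [58, 91, 58, 58, 91, 58]  (not all equal)
t=14: [72, 72, 72, 72, 72, 72]  (all equal)

Answer: 14
Key observation: Synchronization is absorbing here: once all nodes are equal they stay equal, and step 14 is the first all-equal step.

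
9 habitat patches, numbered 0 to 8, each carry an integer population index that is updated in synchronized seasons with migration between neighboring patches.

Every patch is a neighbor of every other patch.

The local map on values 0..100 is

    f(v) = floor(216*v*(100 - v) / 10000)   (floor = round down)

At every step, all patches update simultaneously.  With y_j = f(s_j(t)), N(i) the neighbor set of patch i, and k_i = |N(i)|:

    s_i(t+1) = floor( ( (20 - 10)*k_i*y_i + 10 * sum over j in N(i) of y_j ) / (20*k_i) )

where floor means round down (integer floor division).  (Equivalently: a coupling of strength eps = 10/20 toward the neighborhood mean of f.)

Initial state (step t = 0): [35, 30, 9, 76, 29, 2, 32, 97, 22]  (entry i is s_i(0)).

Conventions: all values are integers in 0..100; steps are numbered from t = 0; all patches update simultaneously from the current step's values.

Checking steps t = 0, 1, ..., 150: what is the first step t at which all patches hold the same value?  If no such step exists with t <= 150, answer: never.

Answer: 4
Key observation: Synchronization is absorbing here: once all patches are equal they stay equal, and step 4 is the first all-equal step.

Derivation:
t=0: [35, 30, 9, 76, 29, 2, 32, 97, 22]  (not all equal)
t=1: [39, 37, 25, 35, 37, 19, 38, 20, 34]  (not all equal)
t=2: [47, 47, 42, 46, 47, 39, 47, 40, 46]  (not all equal)
t=3: [52, 52, 52, 52, 52, 51, 52, 51, 52]  (not all equal)
t=4: [53, 53, 53, 53, 53, 53, 53, 53, 53]  (all equal)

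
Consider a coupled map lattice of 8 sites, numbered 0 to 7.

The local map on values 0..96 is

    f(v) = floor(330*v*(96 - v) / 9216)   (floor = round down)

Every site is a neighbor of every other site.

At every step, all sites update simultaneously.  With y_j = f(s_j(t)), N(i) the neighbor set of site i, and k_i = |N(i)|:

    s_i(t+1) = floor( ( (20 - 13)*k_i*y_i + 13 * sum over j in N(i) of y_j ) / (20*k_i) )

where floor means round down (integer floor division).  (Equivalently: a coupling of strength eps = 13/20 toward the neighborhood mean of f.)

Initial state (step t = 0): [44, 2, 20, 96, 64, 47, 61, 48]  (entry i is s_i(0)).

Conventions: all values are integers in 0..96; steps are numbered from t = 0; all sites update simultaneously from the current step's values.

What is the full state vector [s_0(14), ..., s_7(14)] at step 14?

Simulating step by step:
t=0: [44, 2, 20, 96, 64, 47, 61, 48]
t=1: [62, 43, 56, 42, 60, 63, 61, 63]
t=2: [76, 78, 77, 78, 77, 76, 76, 76]
t=3: [52, 51, 52, 51, 52, 52, 52, 52]
t=4: [81, 81, 81, 81, 81, 81, 81, 81]
t=5: [43, 43, 43, 43, 43, 43, 43, 43]
t=6: [81, 81, 81, 81, 81, 81, 81, 81]
t=7: [43, 43, 43, 43, 43, 43, 43, 43]
t=8: [81, 81, 81, 81, 81, 81, 81, 81]
t=9: [43, 43, 43, 43, 43, 43, 43, 43]
t=10: [81, 81, 81, 81, 81, 81, 81, 81]
t=11: [43, 43, 43, 43, 43, 43, 43, 43]
t=12: [81, 81, 81, 81, 81, 81, 81, 81]
t=13: [43, 43, 43, 43, 43, 43, 43, 43]
t=14: [81, 81, 81, 81, 81, 81, 81, 81]

Answer: [81, 81, 81, 81, 81, 81, 81, 81]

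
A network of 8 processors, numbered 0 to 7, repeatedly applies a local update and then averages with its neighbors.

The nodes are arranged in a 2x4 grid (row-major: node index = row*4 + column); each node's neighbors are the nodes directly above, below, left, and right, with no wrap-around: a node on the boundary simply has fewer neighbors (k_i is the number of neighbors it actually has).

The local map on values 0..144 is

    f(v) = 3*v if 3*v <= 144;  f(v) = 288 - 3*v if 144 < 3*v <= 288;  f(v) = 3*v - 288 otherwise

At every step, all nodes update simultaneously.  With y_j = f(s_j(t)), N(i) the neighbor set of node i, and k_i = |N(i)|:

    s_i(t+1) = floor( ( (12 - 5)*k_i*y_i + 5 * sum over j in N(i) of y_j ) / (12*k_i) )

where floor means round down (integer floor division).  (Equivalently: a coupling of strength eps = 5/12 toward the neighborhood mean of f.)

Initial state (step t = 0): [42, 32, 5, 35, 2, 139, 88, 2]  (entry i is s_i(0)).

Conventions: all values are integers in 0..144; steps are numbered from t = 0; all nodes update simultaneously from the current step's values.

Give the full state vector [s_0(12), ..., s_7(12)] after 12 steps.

Simulating step by step:
t=0: [42, 32, 5, 35, 2, 139, 88, 2]
t=1: [94, 93, 40, 65, 56, 92, 34, 30]
t=2: [30, 24, 98, 98, 73, 39, 90, 93]
t=3: [81, 71, 16, 6, 83, 90, 28, 10]
t=4: [50, 59, 52, 26, 35, 38, 62, 38]
t=5: [125, 118, 117, 96, 113, 110, 109, 104]
t=6: [75, 65, 51, 18, 56, 46, 40, 22]
t=7: [81, 100, 115, 73, 111, 126, 117, 74]
t=8: [38, 33, 53, 65, 54, 69, 66, 66]
t=9: [113, 102, 114, 99, 114, 91, 94, 90]
t=10: [44, 27, 36, 20, 45, 19, 15, 13]
t=11: [122, 88, 88, 65, 118, 69, 54, 44]
t=12: [64, 39, 47, 86, 71, 77, 106, 122]

Answer: [64, 39, 47, 86, 71, 77, 106, 122]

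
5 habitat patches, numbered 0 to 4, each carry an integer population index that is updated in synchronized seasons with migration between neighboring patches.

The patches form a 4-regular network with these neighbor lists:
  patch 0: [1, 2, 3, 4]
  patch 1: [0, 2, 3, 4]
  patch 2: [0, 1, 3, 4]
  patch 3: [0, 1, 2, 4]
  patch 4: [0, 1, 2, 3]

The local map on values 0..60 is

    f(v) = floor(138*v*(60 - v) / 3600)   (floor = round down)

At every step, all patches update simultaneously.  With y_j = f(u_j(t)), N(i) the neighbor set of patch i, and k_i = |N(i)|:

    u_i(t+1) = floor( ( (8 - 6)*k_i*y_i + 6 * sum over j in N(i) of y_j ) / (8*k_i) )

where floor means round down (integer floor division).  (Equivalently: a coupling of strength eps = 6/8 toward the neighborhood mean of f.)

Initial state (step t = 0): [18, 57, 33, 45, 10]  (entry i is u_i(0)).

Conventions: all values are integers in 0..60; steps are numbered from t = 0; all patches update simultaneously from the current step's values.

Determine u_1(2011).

Answer: u_1(2011) = 34
Key observation: The state at step 3, [34, 34, 34, 34, 34], reappears at step 5: the system is in a cycle of period 2 from step 3 on.  Therefore the state at step 2011 equals the state at step 3 + ((2011 - 3) mod 2) = 3, which is [34, 34, 34, 34, 34].

Derivation:
t=0: [18, 57, 33, 45, 10]
t=1: [22, 21, 23, 22, 22]
t=2: [31, 31, 31, 31, 31]
t=3: [34, 34, 34, 34, 34]
t=4: [33, 33, 33, 33, 33]
t=5: [34, 34, 34, 34, 34]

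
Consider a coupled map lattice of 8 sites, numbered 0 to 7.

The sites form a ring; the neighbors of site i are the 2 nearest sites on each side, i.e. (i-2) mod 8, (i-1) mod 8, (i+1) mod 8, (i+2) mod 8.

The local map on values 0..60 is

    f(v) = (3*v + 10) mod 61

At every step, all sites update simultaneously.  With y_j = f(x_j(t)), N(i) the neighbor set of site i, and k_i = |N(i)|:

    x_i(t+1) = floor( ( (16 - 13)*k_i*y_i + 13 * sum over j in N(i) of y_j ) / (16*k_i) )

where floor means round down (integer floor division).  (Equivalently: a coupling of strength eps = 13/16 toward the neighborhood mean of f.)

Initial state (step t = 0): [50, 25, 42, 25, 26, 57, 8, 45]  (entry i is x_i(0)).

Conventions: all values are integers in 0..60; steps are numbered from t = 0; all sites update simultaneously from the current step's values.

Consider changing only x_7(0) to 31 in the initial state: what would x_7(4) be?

Simulating step by step:
t=0: [50, 25, 42, 25, 26, 57, 8, 31]
t=1: [30, 28, 25, 29, 31, 36, 40, 39]
t=2: [21, 27, 34, 38, 33, 29, 30, 28]
t=3: [33, 25, 28, 33, 35, 31, 33, 29]
t=4: [37, 38, 41, 40, 44, 45, 45, 39]

Answer: x_7(4) = 39
Key observation: This trace re-runs the system from the modified initial state.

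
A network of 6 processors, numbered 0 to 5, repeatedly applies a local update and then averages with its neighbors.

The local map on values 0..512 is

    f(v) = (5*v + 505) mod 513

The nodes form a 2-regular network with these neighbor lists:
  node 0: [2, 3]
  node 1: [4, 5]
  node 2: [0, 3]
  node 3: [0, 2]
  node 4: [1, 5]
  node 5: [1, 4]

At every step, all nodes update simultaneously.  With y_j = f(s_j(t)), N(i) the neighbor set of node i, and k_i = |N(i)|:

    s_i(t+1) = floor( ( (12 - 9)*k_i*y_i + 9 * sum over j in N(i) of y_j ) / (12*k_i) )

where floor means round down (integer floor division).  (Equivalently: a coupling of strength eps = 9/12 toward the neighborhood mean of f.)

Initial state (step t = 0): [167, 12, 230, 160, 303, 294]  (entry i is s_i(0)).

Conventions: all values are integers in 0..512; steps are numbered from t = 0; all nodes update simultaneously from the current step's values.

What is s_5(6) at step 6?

Answer: s_5(6) = 249

Derivation:
t=0: [167, 12, 230, 160, 303, 294]
t=1: [226, 356, 251, 231, 303, 308]
t=2: [152, 428, 136, 149, 397, 394]
t=3: [203, 342, 213, 205, 298, 300]
t=4: [324, 386, 382, 322, 349, 348]
t=5: [178, 242, 141, 179, 265, 266]
t=6: [301, 264, 324, 300, 249, 249]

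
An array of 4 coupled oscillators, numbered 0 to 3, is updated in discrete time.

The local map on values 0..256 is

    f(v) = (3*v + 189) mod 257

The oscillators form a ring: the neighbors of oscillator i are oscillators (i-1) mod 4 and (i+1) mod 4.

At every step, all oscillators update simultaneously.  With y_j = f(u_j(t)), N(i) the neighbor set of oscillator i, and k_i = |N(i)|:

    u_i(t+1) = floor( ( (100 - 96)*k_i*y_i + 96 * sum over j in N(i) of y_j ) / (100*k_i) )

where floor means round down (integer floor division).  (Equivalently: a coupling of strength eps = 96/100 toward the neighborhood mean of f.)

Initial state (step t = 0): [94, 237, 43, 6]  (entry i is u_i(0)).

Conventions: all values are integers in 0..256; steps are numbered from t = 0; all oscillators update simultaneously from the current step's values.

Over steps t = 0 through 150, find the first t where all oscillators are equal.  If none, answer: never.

Answer: 7
Key observation: Synchronization is absorbing here: once all oscillators are equal they stay equal, and step 7 is the first all-equal step.

Derivation:
t=0: [94, 237, 43, 6]  (not all equal)
t=1: [169, 137, 163, 140]  (not all equal)
t=2: [94, 169, 93, 169]  (not all equal)
t=3: [183, 211, 183, 211]  (not all equal)
t=4: [57, 217, 57, 217]  (not all equal)
t=5: [70, 101, 70, 101]  (not all equal)
t=6: [231, 145, 231, 145]  (not all equal)
t=7: [110, 110, 110, 110]  (all equal)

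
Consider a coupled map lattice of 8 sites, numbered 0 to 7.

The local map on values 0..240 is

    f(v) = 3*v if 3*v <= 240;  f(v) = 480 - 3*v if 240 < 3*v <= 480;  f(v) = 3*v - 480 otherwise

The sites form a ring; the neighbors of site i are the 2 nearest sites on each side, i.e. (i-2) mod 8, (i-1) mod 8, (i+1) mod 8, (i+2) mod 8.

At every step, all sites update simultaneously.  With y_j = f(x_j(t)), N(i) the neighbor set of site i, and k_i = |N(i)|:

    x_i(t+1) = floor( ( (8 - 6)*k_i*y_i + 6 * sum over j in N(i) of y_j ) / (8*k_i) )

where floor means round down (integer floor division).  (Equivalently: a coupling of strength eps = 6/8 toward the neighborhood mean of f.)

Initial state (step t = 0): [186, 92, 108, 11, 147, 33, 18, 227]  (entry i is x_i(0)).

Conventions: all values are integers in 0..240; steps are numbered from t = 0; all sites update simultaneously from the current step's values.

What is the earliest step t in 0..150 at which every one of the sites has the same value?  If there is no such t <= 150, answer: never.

Answer: 18
Key observation: Synchronization is absorbing here: once all sites are equal they stay equal, and step 18 is the first all-equal step.

Derivation:
t=0: [186, 92, 108, 11, 147, 33, 18, 227]  (not all equal)
t=1: [134, 138, 105, 101, 73, 86, 91, 131]  (not all equal)
t=2: [117, 111, 142, 170, 199, 184, 165, 129]  (not all equal)
t=3: [90, 94, 92, 80, 61, 65, 80, 91]  (not all equal)
t=4: [211, 210, 206, 206, 210, 211, 209, 209]  (not all equal)
t=5: [147, 145, 145, 145, 145, 147, 149, 149]  (not all equal)
t=6: [39, 41, 43, 43, 41, 39, 37, 37]  (not all equal)
t=7: [118, 121, 124, 124, 121, 118, 115, 115]  (not all equal)
t=8: [124, 118, 114, 114, 118, 124, 128, 128]  (not all equal)
t=9: [112, 121, 127, 127, 121, 112, 106, 106]  (not all equal)
t=10: [137, 123, 114, 114, 123, 137, 146, 146]  (not all equal)
t=11: [79, 100, 114, 114, 100, 79, 65, 65]  (not all equal)
t=12: [192, 177, 172, 172, 177, 192, 207, 207]  (not all equal)
t=13: [93, 70, 52, 52, 70, 93, 107, 107]  (not all equal)
t=14: [178, 178, 184, 184, 178, 178, 184, 184]  (not all equal)
t=15: [64, 64, 61, 61, 64, 64, 61, 61]  (not all equal)
t=16: [186, 186, 188, 188, 186, 186, 188, 188]  (not all equal)
t=17: [81, 81, 80, 80, 81, 81, 80, 80]  (not all equal)
t=18: [238, 238, 238, 238, 238, 238, 238, 238]  (all equal)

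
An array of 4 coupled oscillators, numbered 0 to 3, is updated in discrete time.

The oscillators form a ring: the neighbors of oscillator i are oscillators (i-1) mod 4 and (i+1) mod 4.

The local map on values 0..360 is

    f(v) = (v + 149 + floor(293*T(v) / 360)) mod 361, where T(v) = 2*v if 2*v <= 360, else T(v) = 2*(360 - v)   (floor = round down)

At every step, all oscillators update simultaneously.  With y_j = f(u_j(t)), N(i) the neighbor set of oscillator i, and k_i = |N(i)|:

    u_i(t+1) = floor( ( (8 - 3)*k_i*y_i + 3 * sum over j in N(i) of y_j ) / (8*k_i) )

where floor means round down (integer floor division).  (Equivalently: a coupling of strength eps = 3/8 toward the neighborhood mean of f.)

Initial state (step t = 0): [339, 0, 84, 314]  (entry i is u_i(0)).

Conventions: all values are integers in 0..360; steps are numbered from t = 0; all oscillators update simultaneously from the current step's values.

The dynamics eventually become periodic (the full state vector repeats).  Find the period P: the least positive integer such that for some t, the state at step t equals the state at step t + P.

Answer: 2
Key observation: The state at step 9, [230, 230, 230, 230], reappears at step 11 — and no state repeats earlier — so the cycle the system enters has period 2.

Derivation:
t=0: [339, 0, 84, 314]
t=1: [161, 124, 65, 141]
t=2: [182, 170, 250, 198]
t=3: [252, 235, 226, 244]
t=4: [218, 225, 228, 221]
t=5: [235, 232, 231, 234]
t=6: [226, 227, 227, 227]
t=7: [231, 231, 231, 231]
t=8: [228, 228, 228, 228]
t=9: [230, 230, 230, 230]
t=10: [229, 229, 229, 229]
t=11: [230, 230, 230, 230]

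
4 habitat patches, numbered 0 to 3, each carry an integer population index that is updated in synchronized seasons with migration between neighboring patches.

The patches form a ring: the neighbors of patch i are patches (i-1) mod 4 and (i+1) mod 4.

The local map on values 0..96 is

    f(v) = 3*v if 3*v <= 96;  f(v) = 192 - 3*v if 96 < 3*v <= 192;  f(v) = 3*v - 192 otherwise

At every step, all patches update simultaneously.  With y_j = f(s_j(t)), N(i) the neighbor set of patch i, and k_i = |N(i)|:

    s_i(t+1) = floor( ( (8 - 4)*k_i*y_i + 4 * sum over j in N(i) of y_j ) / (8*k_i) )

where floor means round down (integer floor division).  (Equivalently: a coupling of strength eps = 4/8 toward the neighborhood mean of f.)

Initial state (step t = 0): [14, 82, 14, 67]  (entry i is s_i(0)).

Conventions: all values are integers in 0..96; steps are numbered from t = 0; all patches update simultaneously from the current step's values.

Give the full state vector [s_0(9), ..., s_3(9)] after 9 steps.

Answer: [24, 12, 24, 37]

Derivation:
t=0: [14, 82, 14, 67]
t=1: [36, 48, 36, 25]
t=2: [72, 66, 72, 79]
t=3: [24, 15, 24, 34]
t=4: [69, 58, 69, 81]
t=5: [24, 16, 24, 33]
t=6: [71, 60, 71, 82]
t=7: [27, 16, 27, 37]
t=8: [72, 64, 72, 81]
t=9: [24, 12, 24, 37]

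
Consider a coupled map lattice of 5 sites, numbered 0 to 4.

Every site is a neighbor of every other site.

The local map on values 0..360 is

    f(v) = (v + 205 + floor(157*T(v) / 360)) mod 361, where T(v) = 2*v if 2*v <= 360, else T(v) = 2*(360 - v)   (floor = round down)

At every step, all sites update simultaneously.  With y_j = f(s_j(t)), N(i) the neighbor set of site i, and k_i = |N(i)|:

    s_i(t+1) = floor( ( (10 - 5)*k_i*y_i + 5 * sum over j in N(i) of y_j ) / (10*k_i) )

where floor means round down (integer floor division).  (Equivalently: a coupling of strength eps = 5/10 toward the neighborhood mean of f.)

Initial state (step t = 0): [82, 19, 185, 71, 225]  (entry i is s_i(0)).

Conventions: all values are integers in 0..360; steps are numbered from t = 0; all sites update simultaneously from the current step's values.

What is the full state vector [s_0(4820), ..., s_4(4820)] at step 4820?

Answer: [181, 181, 181, 181, 181]
Key observation: The state at step 4, [181, 181, 181, 181, 181], reappears at step 5: the system is in a cycle of period 1 from step 4 on.  Therefore the state at step 4820 equals the state at step 4 + ((4820 - 4) mod 1) = 4, which is [181, 181, 181, 181, 181].

Derivation:
t=0: [82, 19, 185, 71, 225]
t=1: [297, 252, 230, 289, 232]
t=2: [192, 190, 189, 191, 189]
t=3: [182, 182, 182, 182, 182]
t=4: [181, 181, 181, 181, 181]
t=5: [181, 181, 181, 181, 181]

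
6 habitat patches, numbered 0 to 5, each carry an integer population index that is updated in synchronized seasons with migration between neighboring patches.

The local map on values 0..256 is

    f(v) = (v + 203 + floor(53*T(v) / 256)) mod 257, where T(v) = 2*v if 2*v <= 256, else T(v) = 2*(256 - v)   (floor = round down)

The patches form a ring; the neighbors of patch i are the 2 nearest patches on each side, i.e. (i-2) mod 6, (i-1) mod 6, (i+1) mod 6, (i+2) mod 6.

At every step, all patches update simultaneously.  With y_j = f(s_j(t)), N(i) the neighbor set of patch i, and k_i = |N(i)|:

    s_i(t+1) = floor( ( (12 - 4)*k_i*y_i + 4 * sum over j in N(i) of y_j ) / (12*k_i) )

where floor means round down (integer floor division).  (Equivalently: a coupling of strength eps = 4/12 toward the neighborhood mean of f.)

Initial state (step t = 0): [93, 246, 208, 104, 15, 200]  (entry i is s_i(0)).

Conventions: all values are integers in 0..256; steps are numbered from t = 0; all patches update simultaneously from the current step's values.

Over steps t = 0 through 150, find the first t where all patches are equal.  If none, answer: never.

Answer: 14
Key observation: Synchronization is absorbing here: once all patches are equal they stay equal, and step 14 is the first all-equal step.

Derivation:
t=0: [93, 246, 208, 104, 15, 200]  (not all equal)
t=1: [114, 173, 164, 125, 192, 161]  (not all equal)
t=2: [122, 145, 144, 132, 152, 142]  (not all equal)
t=3: [124, 133, 134, 131, 137, 133]  (not all equal)
t=4: [124, 128, 129, 128, 130, 128]  (not all equal)
t=5: [123, 126, 126, 127, 127, 126]  (not all equal)
t=6: [120, 123, 123, 124, 124, 123]  (not all equal)
t=7: [116, 118, 119, 120, 120, 119]  (not all equal)
t=8: [111, 112, 113, 114, 114, 113]  (not all equal)
t=9: [103, 104, 105, 106, 106, 105]  (not all equal)
t=10: [92, 93, 93, 94, 94, 93]  (not all equal)
t=11: [76, 77, 77, 77, 77, 77]  (not all equal)
t=12: [53, 53, 53, 54, 53, 53]  (not all equal)
t=13: [20, 20, 20, 21, 20, 20]  (not all equal)
t=14: [231, 231, 231, 231, 231, 231]  (all equal)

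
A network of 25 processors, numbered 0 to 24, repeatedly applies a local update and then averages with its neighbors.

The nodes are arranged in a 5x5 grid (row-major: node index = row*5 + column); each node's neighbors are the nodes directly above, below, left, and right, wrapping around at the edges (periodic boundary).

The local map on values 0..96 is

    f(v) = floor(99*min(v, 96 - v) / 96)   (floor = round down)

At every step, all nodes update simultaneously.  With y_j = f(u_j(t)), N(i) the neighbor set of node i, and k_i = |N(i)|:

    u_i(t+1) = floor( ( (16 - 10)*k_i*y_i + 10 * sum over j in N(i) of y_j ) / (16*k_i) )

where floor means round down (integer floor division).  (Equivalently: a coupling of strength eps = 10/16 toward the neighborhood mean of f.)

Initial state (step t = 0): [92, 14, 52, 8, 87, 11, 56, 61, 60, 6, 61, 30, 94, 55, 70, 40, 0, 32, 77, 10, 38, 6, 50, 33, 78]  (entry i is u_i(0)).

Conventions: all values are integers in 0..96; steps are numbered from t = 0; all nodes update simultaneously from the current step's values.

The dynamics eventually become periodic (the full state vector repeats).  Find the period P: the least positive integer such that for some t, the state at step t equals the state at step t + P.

Answer: 1
Key observation: The state at step 12, [19, 19, 19, 19, 19, 19, 19, 19, 19, 19, 19, 19, 19, 19, 19, 19, 19, 19, 19, 19, 19, 19, 19, 19, 19], reappears at step 13 — and no state repeats earlier — so the cycle the system enters has period 1.

Derivation:
t=0: [92, 14, 52, 8, 87, 11, 56, 61, 60, 6, 61, 30, 94, 55, 70, 40, 0, 32, 77, 10, 38, 6, 50, 33, 78]
t=1: [12, 20, 33, 22, 9, 17, 29, 33, 28, 15, 30, 23, 22, 28, 24, 28, 17, 23, 25, 20, 25, 17, 36, 27, 21]
t=2: [15, 21, 30, 23, 14, 19, 25, 30, 25, 17, 25, 23, 25, 25, 23, 24, 20, 24, 24, 22, 21, 21, 29, 26, 20]
t=3: [17, 22, 27, 23, 16, 19, 23, 27, 24, 19, 23, 23, 25, 24, 22, 22, 21, 24, 24, 22, 20, 22, 26, 24, 20]
t=4: [18, 22, 25, 22, 18, 19, 22, 25, 23, 19, 22, 23, 24, 23, 22, 21, 22, 24, 23, 22, 20, 22, 24, 23, 20]
t=5: [19, 21, 23, 22, 19, 19, 22, 24, 22, 19, 21, 22, 23, 23, 21, 21, 22, 23, 23, 21, 20, 22, 23, 22, 20]
t=6: [19, 21, 22, 21, 19, 19, 21, 23, 22, 19, 20, 22, 23, 22, 21, 21, 22, 22, 22, 21, 20, 21, 22, 22, 20]
t=7: [19, 20, 21, 21, 19, 19, 21, 22, 21, 19, 20, 21, 22, 22, 20, 20, 21, 22, 21, 21, 20, 21, 21, 21, 20]
t=8: [19, 20, 21, 20, 19, 19, 20, 21, 21, 19, 20, 21, 21, 21, 20, 20, 21, 21, 21, 20, 20, 20, 21, 20, 20]
t=9: [19, 20, 20, 20, 19, 19, 20, 20, 20, 19, 20, 20, 21, 20, 20, 20, 20, 21, 20, 20, 19, 20, 20, 20, 19]
t=10: [19, 19, 20, 19, 19, 19, 19, 20, 19, 19, 19, 20, 20, 20, 19, 19, 20, 20, 20, 19, 19, 19, 20, 19, 19]
t=11: [19, 19, 19, 19, 19, 19, 19, 19, 19, 19, 19, 19, 20, 19, 19, 19, 19, 20, 19, 19, 19, 19, 19, 19, 19]
t=12: [19, 19, 19, 19, 19, 19, 19, 19, 19, 19, 19, 19, 19, 19, 19, 19, 19, 19, 19, 19, 19, 19, 19, 19, 19]
t=13: [19, 19, 19, 19, 19, 19, 19, 19, 19, 19, 19, 19, 19, 19, 19, 19, 19, 19, 19, 19, 19, 19, 19, 19, 19]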